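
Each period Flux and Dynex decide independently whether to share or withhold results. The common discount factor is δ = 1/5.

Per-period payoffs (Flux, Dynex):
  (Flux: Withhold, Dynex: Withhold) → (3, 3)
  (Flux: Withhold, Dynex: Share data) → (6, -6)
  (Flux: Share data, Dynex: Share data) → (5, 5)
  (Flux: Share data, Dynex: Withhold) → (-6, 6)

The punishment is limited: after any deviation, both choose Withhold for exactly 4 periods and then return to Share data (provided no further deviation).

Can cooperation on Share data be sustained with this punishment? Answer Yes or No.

No

A one-shot deviation gives 6 now, then 3 for 4 periods, then back to 5.
Gain from deviating: (6−5) today; loss: (5−3) in each of the next 4 periods.
No-deviation condition: (5−3)(δ+…+δ^4) ≥ 6−5, i.e. δ+…+δ^4 ≥ 1/2.
At δ = 1/5: δ+…+δ^4 = 0.2496 < 0.5000.
So cooperation is not sustainable.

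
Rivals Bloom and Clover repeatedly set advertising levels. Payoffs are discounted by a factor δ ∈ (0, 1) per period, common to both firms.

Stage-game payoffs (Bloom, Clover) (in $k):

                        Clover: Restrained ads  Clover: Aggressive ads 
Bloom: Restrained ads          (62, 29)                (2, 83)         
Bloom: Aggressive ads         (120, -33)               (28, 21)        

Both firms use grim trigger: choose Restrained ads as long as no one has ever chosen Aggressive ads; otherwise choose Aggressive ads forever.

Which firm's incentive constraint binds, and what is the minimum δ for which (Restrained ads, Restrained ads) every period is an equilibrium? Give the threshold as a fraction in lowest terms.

For Bloom: deviation gain 120−62 = 58, per-period punishment loss 62−28 = 34. IC gives δ ≥ 58/92 = 29/46.
For Clover: gain 54, loss 8 per period, so δ ≥ 54/62 = 27/31.
The tighter constraint is Clover's, so cooperation needs δ ≥ 27/31.

Clover; δ ≥ 27/31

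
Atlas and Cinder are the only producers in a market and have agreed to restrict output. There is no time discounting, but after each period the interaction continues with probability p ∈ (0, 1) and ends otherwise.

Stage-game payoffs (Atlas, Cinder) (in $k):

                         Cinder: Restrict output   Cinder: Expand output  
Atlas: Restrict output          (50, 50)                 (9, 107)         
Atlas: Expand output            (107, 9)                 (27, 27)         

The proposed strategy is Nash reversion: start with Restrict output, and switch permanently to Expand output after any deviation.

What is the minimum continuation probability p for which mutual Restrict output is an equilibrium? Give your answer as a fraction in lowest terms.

57/80

With no time discounting, the continuation probability p plays the role of the discount factor.
Grim-trigger IC: 50/(1−p) ≥ 107 + 27p/(1−p) ⇒ p ≥ (107−50)/(107−27) = 57/80.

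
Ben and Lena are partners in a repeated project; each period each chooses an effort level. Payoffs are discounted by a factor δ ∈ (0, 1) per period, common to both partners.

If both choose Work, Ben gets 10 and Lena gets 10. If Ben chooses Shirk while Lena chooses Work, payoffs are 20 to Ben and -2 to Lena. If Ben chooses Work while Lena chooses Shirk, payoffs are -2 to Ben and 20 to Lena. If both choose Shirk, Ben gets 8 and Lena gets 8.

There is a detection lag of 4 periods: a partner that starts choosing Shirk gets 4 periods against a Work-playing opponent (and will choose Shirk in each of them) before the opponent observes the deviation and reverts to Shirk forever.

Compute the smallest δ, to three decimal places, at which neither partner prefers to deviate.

0.955

Deviating for the 4 undetected periods gains 20−10 = 10 per period over cooperation, then loses 10−8 = 2 per period forever once punishment starts.
Gain: 10(1 + δ + … + δ^3); loss: 2·δ^4/(1−δ).
No profitable deviation ⇔ 10(1−δ^4) ≤ 2·δ^4, i.e. δ^4 ≥ 10/(10+2) = 5/6.
Hence δ ≥ (5/6)^(1/4) ≈ 0.955.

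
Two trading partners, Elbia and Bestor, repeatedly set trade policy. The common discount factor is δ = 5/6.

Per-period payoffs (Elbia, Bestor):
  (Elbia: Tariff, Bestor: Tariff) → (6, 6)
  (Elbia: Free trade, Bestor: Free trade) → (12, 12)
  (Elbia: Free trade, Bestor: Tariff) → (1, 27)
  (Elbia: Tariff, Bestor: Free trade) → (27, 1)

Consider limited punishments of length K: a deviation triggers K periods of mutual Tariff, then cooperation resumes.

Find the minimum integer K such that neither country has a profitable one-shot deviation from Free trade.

4

Need Σ_{k=1}^{K} δ^k ≥ (27−12)/(12−6) = 2.5000 at δ = 5/6.
At K = 3 the sum is 2.1065 < 2.5000; at K = 4 it is 2.5887 ≥ 2.5000.
So the minimum punishment length is K = 4.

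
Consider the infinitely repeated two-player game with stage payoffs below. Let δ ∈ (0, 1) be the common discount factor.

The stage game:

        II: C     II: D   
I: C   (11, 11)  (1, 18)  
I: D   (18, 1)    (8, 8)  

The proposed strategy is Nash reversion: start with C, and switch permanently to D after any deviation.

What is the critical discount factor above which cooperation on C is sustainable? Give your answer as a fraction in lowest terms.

Under grim trigger the critical discount factor is (T−C)/(T−P) with T = 18, C = 11, P = 8.
δ* = (18−11)/(18−8) = 7/10.

7/10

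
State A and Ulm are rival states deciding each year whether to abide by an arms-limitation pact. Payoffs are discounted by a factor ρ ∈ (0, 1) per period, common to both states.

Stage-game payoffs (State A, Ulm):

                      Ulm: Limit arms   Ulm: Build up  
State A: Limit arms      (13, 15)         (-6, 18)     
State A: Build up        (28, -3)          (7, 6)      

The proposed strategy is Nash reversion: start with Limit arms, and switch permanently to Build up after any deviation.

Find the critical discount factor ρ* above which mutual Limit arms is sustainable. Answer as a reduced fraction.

For State A: deviation gain 28−13 = 15, per-period punishment loss 13−7 = 6. IC gives ρ ≥ 15/21 = 5/7.
For Ulm: gain 3, loss 9 per period, so ρ ≥ 3/12 = 1/4.
The tighter constraint is State A's, so cooperation needs ρ ≥ 5/7.

5/7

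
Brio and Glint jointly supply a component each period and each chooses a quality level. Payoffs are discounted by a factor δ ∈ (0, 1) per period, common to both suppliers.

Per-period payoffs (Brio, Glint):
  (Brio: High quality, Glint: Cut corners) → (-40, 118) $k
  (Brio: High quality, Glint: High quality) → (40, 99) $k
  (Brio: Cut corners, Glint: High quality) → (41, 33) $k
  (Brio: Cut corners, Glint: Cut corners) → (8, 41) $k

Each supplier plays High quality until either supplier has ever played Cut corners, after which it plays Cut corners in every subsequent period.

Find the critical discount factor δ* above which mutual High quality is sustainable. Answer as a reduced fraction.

19/77

For Brio: deviation gain 41−40 = 1, per-period punishment loss 40−8 = 32. IC gives δ ≥ 1/33.
For Glint: gain 19, loss 58 per period, so δ ≥ 19/77.
The tighter constraint is Glint's, so cooperation needs δ ≥ 19/77.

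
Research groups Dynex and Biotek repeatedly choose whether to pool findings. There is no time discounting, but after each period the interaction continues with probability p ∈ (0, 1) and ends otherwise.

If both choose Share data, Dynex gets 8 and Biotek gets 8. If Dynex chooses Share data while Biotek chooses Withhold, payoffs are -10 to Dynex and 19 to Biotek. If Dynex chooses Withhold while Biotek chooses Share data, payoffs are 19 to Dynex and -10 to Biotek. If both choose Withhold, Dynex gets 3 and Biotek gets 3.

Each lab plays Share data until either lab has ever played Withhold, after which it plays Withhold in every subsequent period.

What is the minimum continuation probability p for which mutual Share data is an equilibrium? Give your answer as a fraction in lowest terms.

11/16

With no time discounting, the continuation probability p plays the role of the discount factor.
Grim-trigger IC: 8/(1−p) ≥ 19 + 3p/(1−p) ⇒ p ≥ (19−8)/(19−3) = 11/16.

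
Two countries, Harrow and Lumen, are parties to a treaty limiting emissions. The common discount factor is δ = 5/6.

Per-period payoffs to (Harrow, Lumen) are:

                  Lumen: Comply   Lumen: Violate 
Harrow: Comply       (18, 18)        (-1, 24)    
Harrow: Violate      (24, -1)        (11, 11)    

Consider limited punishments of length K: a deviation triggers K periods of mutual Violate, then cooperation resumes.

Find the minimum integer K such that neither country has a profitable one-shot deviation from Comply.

2

Need Σ_{k=1}^{K} δ^k ≥ (24−18)/(18−11) = 0.8571 at δ = 5/6.
At K = 1 the sum is 0.8333 < 0.8571; at K = 2 it is 1.5278 ≥ 0.8571.
So the minimum punishment length is K = 2.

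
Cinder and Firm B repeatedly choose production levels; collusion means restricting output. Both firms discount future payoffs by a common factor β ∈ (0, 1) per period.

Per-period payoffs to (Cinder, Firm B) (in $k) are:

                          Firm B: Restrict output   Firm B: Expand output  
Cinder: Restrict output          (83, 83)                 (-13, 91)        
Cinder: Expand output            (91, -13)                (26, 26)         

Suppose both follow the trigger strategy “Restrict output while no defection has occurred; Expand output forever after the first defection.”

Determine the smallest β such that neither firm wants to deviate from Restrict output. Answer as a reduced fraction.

One-period gain from deviating is 91 − 83 = 8. The loss is 83 − 26 = 57 in every subsequent period, with present value 57·β/(1−β).
Deviation is unprofitable when 57·β/(1−β) ≥ 8, i.e. β/(1−β) ≥ 8/57.
Equivalently β ≥ 8/(8+57) = 8/65.

8/65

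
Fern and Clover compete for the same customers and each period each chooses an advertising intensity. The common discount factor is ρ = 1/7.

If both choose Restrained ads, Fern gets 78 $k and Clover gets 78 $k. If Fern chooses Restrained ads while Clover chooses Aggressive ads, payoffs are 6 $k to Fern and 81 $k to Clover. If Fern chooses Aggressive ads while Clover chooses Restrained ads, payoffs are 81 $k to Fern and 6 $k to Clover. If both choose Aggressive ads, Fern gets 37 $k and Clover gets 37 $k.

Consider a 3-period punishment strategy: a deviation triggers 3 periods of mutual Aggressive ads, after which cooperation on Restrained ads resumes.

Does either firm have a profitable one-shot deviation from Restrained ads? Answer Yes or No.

IC: ρ+…+ρ^3 ≥ (81−78)/(78−37) = 3/41.
At ρ = 1/7: partial sum = 0.1662 ≥ 0.0732. Cooperation sustainable.

No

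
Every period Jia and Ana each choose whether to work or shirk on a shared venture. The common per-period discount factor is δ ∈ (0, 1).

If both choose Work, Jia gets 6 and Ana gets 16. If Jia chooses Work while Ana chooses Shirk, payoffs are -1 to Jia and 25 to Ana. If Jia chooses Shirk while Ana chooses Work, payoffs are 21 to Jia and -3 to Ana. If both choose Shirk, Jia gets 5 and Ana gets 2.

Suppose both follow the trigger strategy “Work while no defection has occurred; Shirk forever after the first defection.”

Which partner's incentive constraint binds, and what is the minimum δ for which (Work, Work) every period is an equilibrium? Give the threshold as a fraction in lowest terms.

Jia; δ ≥ 15/16

Jia's threshold: (21−6)/(21−5) = 15/16.
Ana's threshold: (25−16)/(25−2) = 9/23.
15/16 > 9/23, so Jia binds and δ* = 15/16.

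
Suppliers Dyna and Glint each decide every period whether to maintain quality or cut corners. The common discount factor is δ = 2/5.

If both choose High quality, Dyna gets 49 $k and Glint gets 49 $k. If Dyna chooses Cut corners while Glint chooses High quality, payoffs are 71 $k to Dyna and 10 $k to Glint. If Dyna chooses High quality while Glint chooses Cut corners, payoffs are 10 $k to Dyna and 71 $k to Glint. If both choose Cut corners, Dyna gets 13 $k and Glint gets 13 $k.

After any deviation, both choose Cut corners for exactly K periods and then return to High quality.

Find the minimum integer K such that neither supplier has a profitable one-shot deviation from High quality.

No profitable deviation requires (49−13)(δ+…+δ^K) ≥ 71−49, i.e. δ+…+δ^K ≥ 11/18 ≈ 0.6111.
With δ = 2/5, the partial sums are K=1: 0.4000, K=2: 0.5600, K=3: 0.6240.
K = 3 is the first length at which the sum reaches 0.6111.

3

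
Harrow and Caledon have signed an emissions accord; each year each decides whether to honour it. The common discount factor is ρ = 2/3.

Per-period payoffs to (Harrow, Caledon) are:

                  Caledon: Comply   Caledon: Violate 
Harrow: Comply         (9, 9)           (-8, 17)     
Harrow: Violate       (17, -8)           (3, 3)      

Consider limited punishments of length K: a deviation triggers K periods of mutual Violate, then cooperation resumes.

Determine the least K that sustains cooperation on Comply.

IC: ρ(1−ρ^K)/(1−ρ) ≥ (17−9)/(9−3) = 4/3.
With ρ = 2/3: need 1 − ρ^K ≥ 4/3·(1−2/3)/(2/3), i.e. ρ^K ≤ 0.3333.
Since (2/3)^2 = 0.4444 and (2/3)^3 = 0.2963, the smallest such K is 3.

3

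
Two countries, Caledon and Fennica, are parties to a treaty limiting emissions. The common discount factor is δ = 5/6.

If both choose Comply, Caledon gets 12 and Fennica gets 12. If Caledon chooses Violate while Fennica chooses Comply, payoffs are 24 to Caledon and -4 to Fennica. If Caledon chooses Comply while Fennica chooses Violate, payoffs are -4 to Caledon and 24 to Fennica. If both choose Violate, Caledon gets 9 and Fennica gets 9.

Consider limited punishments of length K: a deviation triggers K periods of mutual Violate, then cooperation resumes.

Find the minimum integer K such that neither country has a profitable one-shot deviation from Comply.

IC: δ(1−δ^K)/(1−δ) ≥ (24−12)/(12−9) = 4.
With δ = 5/6: need 1 − δ^K ≥ 4·(1−5/6)/(5/6), i.e. δ^K ≤ 0.2000.
Since (5/6)^8 = 0.2326 and (5/6)^9 = 0.1938, the smallest such K is 9.

9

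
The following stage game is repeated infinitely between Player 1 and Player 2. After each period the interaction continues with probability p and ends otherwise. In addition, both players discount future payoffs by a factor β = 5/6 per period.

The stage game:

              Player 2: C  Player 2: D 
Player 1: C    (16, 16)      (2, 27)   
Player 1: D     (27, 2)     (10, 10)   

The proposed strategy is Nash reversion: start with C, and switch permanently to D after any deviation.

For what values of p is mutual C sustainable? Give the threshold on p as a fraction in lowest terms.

66/85

Expected continuation weight on next period's payoff is β·p = 5/6·p, which plays the role of the discount factor.
Cooperation requires 5/6·p ≥ (27−16)/(27−10) = 11/17, hence p ≥ 66/85.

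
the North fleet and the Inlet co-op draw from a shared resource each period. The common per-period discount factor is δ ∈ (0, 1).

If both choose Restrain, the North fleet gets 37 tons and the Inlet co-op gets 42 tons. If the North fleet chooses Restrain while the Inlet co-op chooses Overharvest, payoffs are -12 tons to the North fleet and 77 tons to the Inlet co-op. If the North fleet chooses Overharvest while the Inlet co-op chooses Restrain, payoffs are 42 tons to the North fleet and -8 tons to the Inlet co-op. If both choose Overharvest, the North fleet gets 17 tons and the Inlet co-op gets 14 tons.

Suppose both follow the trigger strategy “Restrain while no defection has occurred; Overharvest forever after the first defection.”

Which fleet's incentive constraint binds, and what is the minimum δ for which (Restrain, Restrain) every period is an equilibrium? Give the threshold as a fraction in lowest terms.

the North fleet: cooperation gives 37 each period; deviation gives 42 once then 17 forever.
  37/(1−δ) ≥ 42 + 17δ/(1−δ) ⇒ δ ≥ 5/25 = 1/5.
the Inlet co-op: cooperation gives 42 each period; deviation gives 77 once then 14 forever.
  δ ≥ 35/63 = 5/9.
Both must hold, so the binding constraint is the Inlet co-op's: δ ≥ 5/9.

the Inlet co-op; δ ≥ 5/9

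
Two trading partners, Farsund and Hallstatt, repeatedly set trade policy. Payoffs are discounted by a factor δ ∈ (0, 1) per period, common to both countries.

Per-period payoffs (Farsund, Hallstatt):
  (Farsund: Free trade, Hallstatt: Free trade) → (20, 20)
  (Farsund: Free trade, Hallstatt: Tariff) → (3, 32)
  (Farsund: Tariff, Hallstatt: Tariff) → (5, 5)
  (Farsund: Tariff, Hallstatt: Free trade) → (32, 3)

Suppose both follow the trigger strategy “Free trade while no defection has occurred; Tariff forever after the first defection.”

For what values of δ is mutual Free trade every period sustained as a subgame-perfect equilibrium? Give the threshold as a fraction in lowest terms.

Cooperation forever yields 20 each period: 20/(1−δ).
Deviating yields 32 once, then 5 forever: 32 + 5δ/(1−δ).
No profitable deviation requires 20/(1−δ) ≥ 32 + 5δ/(1−δ).
Multiplying by (1−δ): 20 ≥ 32(1−δ) + 5δ = 32 − 27δ.
So 27δ ≥ 12, i.e. δ ≥ 12/27 = 4/9.

4/9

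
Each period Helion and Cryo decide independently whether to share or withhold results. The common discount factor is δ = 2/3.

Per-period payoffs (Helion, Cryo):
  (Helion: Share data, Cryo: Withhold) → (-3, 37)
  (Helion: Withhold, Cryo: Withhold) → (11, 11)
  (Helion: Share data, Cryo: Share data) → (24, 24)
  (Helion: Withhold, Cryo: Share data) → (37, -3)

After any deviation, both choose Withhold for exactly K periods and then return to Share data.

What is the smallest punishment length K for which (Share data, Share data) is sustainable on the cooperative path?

IC: δ(1−δ^K)/(1−δ) ≥ (37−24)/(24−11) = 1.
With δ = 2/3: need 1 − δ^K ≥ 1·(1−2/3)/(2/3), i.e. δ^K ≤ 0.5000.
Since (2/3)^1 = 0.6667 and (2/3)^2 = 0.4444, the smallest such K is 2.

2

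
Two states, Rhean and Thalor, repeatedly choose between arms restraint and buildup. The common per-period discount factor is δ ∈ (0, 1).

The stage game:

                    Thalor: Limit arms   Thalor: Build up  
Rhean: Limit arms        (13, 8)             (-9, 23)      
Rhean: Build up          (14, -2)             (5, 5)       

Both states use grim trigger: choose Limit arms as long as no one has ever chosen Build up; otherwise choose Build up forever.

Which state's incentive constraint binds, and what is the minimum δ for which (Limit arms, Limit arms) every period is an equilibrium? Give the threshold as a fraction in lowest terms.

Rhean's threshold: (14−13)/(14−5) = 1/9.
Thalor's threshold: (23−8)/(23−5) = 5/6.
1/9 < 5/6, so Thalor binds and δ* = 5/6.

Thalor; δ ≥ 5/6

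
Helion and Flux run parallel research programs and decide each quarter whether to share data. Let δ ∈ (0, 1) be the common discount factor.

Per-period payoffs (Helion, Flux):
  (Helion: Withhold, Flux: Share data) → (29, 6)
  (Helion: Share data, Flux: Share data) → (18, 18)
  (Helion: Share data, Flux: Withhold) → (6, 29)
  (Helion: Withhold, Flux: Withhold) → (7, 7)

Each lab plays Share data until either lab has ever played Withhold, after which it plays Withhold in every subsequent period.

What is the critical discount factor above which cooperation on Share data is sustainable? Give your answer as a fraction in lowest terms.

Cooperation forever yields 18 each period: 18/(1−δ).
Deviating yields 29 once, then 7 forever: 29 + 7δ/(1−δ).
No profitable deviation requires 18/(1−δ) ≥ 29 + 7δ/(1−δ).
Multiplying by (1−δ): 18 ≥ 29(1−δ) + 7δ = 29 − 22δ.
So 22δ ≥ 11, i.e. δ ≥ 11/22 = 1/2.

1/2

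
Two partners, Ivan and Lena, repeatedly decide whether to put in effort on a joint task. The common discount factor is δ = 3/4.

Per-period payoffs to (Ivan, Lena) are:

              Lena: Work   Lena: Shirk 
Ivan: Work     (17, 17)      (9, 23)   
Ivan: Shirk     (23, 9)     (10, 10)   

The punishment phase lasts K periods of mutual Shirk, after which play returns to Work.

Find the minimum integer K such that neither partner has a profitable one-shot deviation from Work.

No profitable deviation requires (17−10)(δ+…+δ^K) ≥ 23−17, i.e. δ+…+δ^K ≥ 6/7 ≈ 0.8571.
With δ = 3/4, the partial sums are K=1: 0.7500, K=2: 1.3125.
K = 2 is the first length at which the sum reaches 0.8571.

2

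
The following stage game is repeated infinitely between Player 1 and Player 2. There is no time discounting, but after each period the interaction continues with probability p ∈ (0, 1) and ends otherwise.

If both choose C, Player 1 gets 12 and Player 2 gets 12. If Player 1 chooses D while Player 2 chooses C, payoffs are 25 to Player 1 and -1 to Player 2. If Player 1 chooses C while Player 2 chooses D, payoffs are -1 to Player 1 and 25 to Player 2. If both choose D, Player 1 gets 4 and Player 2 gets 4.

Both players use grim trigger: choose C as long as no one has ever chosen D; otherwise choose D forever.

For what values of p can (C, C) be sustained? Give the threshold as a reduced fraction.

Expected cooperation value is 12 + p·12 + p²·12 + … = 12/(1−p); deviation gives 25 + p·4/(1−p).
12 ≥ 25(1−p) + 4p ⇒ 21p ≥ 13 ⇒ p ≥ 13/21.

13/21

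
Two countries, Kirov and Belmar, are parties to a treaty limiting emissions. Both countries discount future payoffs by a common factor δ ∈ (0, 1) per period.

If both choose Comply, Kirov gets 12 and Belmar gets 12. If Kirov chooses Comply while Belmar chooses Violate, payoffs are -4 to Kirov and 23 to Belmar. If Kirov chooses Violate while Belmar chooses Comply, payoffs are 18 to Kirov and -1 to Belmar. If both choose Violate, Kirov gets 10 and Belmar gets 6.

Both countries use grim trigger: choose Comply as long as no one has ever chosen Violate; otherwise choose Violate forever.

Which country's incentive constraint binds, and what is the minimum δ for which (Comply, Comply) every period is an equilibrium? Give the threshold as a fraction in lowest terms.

Kirov; δ ≥ 3/4

Kirov's threshold: (18−12)/(18−10) = 3/4.
Belmar's threshold: (23−12)/(23−6) = 11/17.
3/4 > 11/17, so Kirov binds and δ* = 3/4.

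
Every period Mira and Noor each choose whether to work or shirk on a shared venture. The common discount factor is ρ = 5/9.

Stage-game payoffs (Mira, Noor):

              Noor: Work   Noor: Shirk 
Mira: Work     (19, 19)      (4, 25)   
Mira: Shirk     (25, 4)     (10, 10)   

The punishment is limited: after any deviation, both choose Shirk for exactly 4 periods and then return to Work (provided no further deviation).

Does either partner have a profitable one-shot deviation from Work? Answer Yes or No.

No

Comparing payoff streams over the 5 periods until play realigns: cooperate → 19(1+ρ+…+ρ^4); deviate → 25 + 10(ρ+…+ρ^4).
Cooperation is sustained iff (19−10)(ρ+…+ρ^4) ≥ 25−19.
ρ+…+ρ^4 = 5/9·(1−(5/9)^4)/(1−5/9) = 1.1309, and (25−19)/(19−10) = 0.6667.
1.1309 ≥ 0.6667, so cooperation is sustainable.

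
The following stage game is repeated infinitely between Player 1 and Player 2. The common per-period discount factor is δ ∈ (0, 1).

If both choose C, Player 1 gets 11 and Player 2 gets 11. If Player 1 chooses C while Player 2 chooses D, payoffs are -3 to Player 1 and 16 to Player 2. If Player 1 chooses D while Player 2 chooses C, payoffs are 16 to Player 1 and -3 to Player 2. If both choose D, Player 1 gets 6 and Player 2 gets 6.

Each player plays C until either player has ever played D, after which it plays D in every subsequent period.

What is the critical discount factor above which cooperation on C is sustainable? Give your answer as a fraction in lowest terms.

11/(1−δ) ≥ 16 + 6δ/(1−δ)
11 ≥ 16 − 10δ
δ ≥ 5/10 = 1/2.

1/2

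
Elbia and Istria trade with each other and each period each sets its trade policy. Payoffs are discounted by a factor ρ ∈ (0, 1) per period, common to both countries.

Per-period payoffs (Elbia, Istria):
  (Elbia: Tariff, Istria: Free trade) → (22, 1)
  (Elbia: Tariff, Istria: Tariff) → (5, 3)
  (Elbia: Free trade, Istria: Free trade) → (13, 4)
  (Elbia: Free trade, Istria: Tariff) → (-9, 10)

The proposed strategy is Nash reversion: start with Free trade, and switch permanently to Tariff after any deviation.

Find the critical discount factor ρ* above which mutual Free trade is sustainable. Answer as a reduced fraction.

Elbia's threshold: (22−13)/(22−5) = 9/17.
Istria's threshold: (10−4)/(10−3) = 6/7.
9/17 < 6/7, so Istria binds and ρ* = 6/7.

6/7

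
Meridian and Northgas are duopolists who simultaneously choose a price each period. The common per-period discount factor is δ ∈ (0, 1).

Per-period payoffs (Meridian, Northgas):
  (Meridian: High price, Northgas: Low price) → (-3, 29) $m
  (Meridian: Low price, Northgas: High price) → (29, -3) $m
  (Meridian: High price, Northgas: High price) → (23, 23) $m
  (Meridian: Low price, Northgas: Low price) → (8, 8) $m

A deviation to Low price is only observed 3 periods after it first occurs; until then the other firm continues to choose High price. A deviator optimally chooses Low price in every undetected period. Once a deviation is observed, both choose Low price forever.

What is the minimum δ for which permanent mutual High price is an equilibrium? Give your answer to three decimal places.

Deviating for the 3 undetected periods gains 29−23 = 6 per period over cooperation, then loses 23−8 = 15 per period forever once punishment starts.
Gain: 6(1 + δ + … + δ^2); loss: 15·δ^3/(1−δ).
No profitable deviation ⇔ 6(1−δ^3) ≤ 15·δ^3, i.e. δ^3 ≥ 6/(6+15) = 2/7.
Hence δ ≥ (2/7)^(1/3) ≈ 0.659.

0.659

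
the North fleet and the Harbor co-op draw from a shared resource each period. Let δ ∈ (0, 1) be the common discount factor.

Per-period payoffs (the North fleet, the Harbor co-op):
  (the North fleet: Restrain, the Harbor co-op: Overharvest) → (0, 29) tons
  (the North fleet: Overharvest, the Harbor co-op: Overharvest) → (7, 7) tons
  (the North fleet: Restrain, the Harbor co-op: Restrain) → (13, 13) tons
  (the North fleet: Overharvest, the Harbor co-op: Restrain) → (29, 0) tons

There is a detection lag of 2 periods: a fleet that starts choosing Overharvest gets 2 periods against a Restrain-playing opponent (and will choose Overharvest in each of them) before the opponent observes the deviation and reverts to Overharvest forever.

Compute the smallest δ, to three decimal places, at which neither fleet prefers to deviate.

0.853

The best deviation is to choose Overharvest for all 2 undetected periods, earning 29 each, then 7 forever once detected.
Deviation value: 29(1−δ^2)/(1−δ) + 7δ^2/(1−δ); cooperation value: 13/(1−δ).
IC: 13 ≥ 29(1−δ^2) + 7δ^2 = 29 − 22δ^2.
So δ^2 ≥ 16/22 = 8/11, giving δ ≥ (8/11)^(1/2) ≈ 0.853.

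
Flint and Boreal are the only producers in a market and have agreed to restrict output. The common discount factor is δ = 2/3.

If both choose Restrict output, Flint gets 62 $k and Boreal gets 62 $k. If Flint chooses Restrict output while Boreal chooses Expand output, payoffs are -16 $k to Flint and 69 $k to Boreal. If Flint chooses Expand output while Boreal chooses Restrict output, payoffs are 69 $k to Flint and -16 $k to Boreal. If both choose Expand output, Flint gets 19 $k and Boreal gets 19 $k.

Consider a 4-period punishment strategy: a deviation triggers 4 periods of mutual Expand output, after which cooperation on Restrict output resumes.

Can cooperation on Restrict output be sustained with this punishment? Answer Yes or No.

A one-shot deviation gives 69 now, then 19 for 4 periods, then back to 62.
Gain from deviating: (69−62) today; loss: (62−19) in each of the next 4 periods.
No-deviation condition: (62−19)(δ+…+δ^4) ≥ 69−62, i.e. δ+…+δ^4 ≥ 7/43.
At δ = 2/3: δ+…+δ^4 = 1.6049 ≥ 0.1628.
So cooperation is sustainable.

Yes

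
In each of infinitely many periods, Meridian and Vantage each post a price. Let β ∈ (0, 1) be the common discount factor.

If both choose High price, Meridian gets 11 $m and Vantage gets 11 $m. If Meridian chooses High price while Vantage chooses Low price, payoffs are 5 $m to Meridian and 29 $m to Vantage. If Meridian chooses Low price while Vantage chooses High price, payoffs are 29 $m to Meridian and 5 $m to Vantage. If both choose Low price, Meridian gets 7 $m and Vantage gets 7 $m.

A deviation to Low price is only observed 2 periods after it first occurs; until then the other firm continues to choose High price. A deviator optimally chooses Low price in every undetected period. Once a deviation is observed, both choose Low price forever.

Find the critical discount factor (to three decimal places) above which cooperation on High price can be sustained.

0.905

The best deviation is to choose Low price for all 2 undetected periods, earning 29 each, then 7 forever once detected.
Deviation value: 29(1−β^2)/(1−β) + 7β^2/(1−β); cooperation value: 11/(1−β).
IC: 11 ≥ 29(1−β^2) + 7β^2 = 29 − 22β^2.
So β^2 ≥ 18/22 = 9/11, giving β ≥ (9/11)^(1/2) ≈ 0.905.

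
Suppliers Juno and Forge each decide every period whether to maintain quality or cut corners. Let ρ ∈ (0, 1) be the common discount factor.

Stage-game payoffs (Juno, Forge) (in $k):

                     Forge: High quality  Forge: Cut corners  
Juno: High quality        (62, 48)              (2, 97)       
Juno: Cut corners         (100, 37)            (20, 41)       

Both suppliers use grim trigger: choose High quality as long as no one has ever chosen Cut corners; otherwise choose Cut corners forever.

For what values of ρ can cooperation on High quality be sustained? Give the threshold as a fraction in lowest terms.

Juno: cooperation gives 62 each period; deviation gives 100 once then 20 forever.
  62/(1−ρ) ≥ 100 + 20ρ/(1−ρ) ⇒ ρ ≥ 38/80 = 19/40.
Forge: cooperation gives 48 each period; deviation gives 97 once then 41 forever.
  ρ ≥ 49/56 = 7/8.
Both must hold, so the binding constraint is Forge's: ρ ≥ 7/8.

7/8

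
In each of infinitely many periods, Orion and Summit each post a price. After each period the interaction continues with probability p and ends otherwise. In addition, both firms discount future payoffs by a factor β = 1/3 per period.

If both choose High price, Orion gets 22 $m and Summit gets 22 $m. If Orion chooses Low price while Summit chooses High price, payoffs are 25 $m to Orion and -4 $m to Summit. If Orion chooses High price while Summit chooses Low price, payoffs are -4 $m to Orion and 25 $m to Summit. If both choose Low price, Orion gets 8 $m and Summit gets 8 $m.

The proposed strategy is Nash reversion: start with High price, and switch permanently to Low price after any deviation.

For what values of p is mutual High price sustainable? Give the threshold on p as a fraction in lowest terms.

With continuation probability p and discount β, the effective per-period discount factor is βp.
Grim-trigger IC: βp ≥ (25−22)/(25−8) = 3/17.
So p ≥ (3/17)/(1/3) = 9/17.

9/17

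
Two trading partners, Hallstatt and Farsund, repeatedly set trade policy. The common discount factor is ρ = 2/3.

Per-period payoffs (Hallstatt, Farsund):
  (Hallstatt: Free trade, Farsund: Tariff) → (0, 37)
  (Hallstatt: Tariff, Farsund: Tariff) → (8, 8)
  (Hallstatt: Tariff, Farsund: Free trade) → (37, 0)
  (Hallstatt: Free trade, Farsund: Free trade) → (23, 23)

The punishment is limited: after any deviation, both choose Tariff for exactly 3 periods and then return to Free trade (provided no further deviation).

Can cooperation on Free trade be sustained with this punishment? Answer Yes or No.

A one-shot deviation gives 37 now, then 8 for 3 periods, then back to 23.
Gain from deviating: (37−23) today; loss: (23−8) in each of the next 3 periods.
No-deviation condition: (23−8)(ρ+…+ρ^3) ≥ 37−23, i.e. ρ+…+ρ^3 ≥ 14/15.
At ρ = 2/3: ρ+…+ρ^3 = 1.4074 ≥ 0.9333.
So cooperation is sustainable.

Yes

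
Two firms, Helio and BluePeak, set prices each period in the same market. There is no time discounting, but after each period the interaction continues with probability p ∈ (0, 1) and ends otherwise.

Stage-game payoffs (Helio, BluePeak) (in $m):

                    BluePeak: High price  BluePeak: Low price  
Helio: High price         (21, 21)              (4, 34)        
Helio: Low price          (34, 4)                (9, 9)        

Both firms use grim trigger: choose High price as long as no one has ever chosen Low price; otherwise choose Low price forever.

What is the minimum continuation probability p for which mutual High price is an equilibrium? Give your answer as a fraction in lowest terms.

13/25

Expected cooperation value is 21 + p·21 + p²·21 + … = 21/(1−p); deviation gives 34 + p·9/(1−p).
21 ≥ 34(1−p) + 9p ⇒ 25p ≥ 13 ⇒ p ≥ 13/25.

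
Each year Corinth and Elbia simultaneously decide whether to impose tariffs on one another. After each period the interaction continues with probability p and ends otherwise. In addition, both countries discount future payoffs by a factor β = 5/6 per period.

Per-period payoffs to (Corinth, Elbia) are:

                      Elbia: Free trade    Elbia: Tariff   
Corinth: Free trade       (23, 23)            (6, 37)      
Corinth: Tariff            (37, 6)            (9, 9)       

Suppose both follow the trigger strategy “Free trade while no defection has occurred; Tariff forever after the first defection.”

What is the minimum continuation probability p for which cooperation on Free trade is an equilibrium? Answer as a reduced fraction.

With continuation probability p and discount β, the effective per-period discount factor is βp.
Grim-trigger IC: βp ≥ (37−23)/(37−9) = 1/2.
So p ≥ (1/2)/(5/6) = 3/5.

3/5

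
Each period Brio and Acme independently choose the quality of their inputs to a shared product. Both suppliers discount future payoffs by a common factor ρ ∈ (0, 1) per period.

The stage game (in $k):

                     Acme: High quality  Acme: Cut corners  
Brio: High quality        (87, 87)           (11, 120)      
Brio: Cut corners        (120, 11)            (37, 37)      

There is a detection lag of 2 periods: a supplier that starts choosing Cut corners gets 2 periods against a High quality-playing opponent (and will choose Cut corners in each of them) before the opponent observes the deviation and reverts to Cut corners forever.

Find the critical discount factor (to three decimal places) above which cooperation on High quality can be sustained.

0.631

Deviating for the 2 undetected periods gains 120−87 = 33 per period over cooperation, then loses 87−37 = 50 per period forever once punishment starts.
Gain: 33(1 + ρ + … + ρ^1); loss: 50·ρ^2/(1−ρ).
No profitable deviation ⇔ 33(1−ρ^2) ≤ 50·ρ^2, i.e. ρ^2 ≥ 33/(33+50) = 33/83.
Hence ρ ≥ (33/83)^(1/2) ≈ 0.631.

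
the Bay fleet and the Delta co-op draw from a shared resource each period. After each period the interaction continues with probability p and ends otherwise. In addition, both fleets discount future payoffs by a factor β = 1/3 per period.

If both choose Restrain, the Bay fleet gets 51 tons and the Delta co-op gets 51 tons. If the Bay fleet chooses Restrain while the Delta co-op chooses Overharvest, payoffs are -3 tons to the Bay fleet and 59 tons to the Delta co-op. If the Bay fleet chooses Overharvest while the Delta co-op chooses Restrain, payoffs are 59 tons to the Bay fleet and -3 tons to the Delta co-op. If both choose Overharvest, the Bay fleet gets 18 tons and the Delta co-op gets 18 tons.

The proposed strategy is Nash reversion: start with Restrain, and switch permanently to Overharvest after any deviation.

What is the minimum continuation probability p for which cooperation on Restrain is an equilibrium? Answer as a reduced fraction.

24/41

With continuation probability p and discount β, the effective per-period discount factor is βp.
Grim-trigger IC: βp ≥ (59−51)/(59−18) = 8/41.
So p ≥ (8/41)/(1/3) = 24/41.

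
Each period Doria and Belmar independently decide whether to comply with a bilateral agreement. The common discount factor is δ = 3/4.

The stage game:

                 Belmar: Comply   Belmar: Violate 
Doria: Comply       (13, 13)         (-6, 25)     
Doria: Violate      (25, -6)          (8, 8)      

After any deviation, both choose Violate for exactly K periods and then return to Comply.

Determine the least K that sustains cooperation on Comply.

Need Σ_{k=1}^{K} δ^k ≥ (25−13)/(13−8) = 2.4000 at δ = 3/4.
At K = 5 the sum is 2.2881 < 2.4000; at K = 6 it is 2.4661 ≥ 2.4000.
So the minimum punishment length is K = 6.

6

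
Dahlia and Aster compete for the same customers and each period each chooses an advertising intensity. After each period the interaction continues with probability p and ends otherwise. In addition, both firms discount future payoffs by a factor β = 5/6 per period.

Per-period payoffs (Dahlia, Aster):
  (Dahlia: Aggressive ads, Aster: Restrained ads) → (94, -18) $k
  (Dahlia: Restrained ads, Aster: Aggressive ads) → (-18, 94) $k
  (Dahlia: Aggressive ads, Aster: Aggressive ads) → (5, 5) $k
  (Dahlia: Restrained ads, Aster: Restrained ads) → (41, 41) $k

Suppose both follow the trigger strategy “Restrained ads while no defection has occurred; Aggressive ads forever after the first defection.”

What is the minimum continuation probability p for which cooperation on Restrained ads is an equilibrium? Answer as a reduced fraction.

With continuation probability p and discount β, the effective per-period discount factor is βp.
Grim-trigger IC: βp ≥ (94−41)/(94−5) = 53/89.
So p ≥ (53/89)/(5/6) = 318/445.

318/445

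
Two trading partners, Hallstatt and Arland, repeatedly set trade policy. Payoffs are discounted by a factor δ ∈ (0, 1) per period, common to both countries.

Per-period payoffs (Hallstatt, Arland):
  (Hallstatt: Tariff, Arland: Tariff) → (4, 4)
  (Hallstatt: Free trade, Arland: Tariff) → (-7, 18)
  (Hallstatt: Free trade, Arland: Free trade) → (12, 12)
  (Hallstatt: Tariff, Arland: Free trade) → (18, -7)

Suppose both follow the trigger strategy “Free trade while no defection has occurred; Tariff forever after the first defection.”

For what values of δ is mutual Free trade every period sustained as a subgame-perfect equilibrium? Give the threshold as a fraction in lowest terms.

3/7

Under grim trigger the critical discount factor is (T−C)/(T−P) with T = 18, C = 12, P = 4.
δ* = (18−12)/(18−4) = 6/14 = 3/7.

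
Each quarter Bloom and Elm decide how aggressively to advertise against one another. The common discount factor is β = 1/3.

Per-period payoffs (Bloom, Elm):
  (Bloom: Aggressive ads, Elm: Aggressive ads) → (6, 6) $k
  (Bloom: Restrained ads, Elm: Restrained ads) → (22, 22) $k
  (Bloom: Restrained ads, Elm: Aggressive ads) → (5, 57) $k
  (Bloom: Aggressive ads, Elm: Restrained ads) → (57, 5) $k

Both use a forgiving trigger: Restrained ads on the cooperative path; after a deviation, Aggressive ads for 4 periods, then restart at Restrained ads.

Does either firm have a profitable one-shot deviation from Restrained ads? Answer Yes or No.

Comparing payoff streams over the 5 periods until play realigns: cooperate → 22(1+β+…+β^4); deviate → 57 + 6(β+…+β^4).
Cooperation is sustained iff (22−6)(β+…+β^4) ≥ 57−22.
β+…+β^4 = 1/3·(1−(1/3)^4)/(1−1/3) = 0.4938, and (57−22)/(22−6) = 2.1875.
0.4938 < 2.1875, so cooperation is not sustainable.

Yes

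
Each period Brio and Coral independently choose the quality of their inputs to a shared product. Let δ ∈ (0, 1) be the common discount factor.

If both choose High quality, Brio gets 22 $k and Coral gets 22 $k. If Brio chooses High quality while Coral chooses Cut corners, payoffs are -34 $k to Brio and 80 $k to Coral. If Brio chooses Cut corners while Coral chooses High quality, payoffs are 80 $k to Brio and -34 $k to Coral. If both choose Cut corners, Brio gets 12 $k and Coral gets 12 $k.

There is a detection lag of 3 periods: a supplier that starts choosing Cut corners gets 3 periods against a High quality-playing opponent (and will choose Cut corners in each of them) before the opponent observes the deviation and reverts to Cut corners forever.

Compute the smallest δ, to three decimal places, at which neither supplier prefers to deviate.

0.948

A deviator earns 80 for 3 periods, then 12 forever; cooperating earns 22 forever. Multiplying the IC by (1−δ):
22 ≥ 80(1−δ^3) + 12δ^3, so 68·δ^3 ≥ 58 and δ^3 ≥ 29/34.
δ ≥ (29/34)^(1/3) ≈ 0.948.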